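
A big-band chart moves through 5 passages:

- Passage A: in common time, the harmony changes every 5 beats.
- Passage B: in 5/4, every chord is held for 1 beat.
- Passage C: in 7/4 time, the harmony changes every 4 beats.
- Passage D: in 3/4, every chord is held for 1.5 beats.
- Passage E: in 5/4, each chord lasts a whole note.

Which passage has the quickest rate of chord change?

Passage B

A: 4/5 = 0.8 chords/bar.
B: 5/1 = 5 chords/bar.
C: 7/4 = 1.75 chords/bar.
D: 3/1.5 = 2 chords/bar.
E: 5/4 = 1.25 chords/bar.
Fastest is B at 5 chords/bar.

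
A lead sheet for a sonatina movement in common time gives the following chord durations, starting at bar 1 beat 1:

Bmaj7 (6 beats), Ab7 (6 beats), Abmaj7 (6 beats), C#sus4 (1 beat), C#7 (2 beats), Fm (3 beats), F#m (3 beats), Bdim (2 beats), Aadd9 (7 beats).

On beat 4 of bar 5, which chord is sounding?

Beat 4 of bar 5 is beat (5−1)×4 + 4 = 20 overall.
Running totals: Bmaj7 ends at 6, Ab7 ends at 12, Abmaj7 ends at 18, C#sus4 ends at 19, C#7 ends at 21.
Beat 20 falls within C#7.

C#7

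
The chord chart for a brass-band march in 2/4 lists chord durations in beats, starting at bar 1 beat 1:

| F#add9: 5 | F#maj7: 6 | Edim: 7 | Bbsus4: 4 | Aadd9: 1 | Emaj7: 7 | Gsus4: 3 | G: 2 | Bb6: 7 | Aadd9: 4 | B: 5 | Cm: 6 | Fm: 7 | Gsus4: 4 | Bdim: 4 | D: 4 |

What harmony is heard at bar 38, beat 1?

Beat 1 of bar 38 is beat (38−1)×2 + 1 = 75 overall.
Running totals: F#add9 ends at 5, F#maj7 ends at 11, Edim ends at 18, Bbsus4 ends at 22, Aadd9 ends at 23, Emaj7 ends at 30, Gsus4 ends at 33, G ends at 35, Bb6 ends at 42, Aadd9 ends at 46, B ends at 51, Cm ends at 57, Fm ends at 64, Gsus4 ends at 68, Bdim ends at 72, D ends at 76.
Beat 75 falls within D.

D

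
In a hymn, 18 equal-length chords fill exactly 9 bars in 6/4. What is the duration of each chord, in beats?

3 beats

9 bars × 6 beats/bar = 54 beats total.
54 beats ÷ 18 chords = 3 beats per chord.
(That is a dotted half note.)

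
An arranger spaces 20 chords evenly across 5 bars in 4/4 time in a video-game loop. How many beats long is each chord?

1 beat

5 bars × 4 beats/bar = 20 beats total.
20 beats ÷ 20 chords = 1 beats per chord.
(That is a quarter note.)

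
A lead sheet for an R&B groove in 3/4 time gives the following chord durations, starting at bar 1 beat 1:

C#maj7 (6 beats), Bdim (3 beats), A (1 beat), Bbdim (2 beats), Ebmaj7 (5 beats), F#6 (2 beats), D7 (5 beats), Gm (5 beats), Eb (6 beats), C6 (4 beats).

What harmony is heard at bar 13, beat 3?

C6

Beat 3 of bar 13 is beat (13−1)×3 + 3 = 39 overall.
Running totals: C#maj7 ends at 6, Bdim ends at 9, A ends at 10, Bbdim ends at 12, Ebmaj7 ends at 17, F#6 ends at 19, D7 ends at 24, Gm ends at 29, Eb ends at 35, C6 ends at 39.
Beat 39 falls within C6.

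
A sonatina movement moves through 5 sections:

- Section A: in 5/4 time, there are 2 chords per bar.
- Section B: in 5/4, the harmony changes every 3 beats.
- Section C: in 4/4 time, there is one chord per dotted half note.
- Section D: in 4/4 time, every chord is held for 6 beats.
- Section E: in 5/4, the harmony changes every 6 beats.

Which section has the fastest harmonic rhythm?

Section A

A: 5/2.5 = 2 chords/bar.
B: 5/3 = 5/3 chords/bar.
C: 4/3 = 4/3 chords/bar.
D: 4/6 = 2/3 chords/bar.
E: 5/6 = 5/6 chords/bar.
Fastest is A at 2 chords/bar.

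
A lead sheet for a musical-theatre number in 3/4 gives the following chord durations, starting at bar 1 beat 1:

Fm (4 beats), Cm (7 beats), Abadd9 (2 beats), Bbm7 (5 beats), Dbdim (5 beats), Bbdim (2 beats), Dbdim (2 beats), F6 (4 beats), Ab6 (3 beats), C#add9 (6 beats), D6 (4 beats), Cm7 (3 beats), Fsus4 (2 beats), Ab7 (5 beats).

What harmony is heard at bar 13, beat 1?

Beat 1 of bar 13 is beat (13−1)×3 + 1 = 37 overall.
Running totals: Fm ends at 4, Cm ends at 11, Abadd9 ends at 13, Bbm7 ends at 18, Dbdim ends at 23, Bbdim ends at 25, Dbdim ends at 27, F6 ends at 31, Ab6 ends at 34, C#add9 ends at 40.
Beat 37 falls within C#add9.

C#add9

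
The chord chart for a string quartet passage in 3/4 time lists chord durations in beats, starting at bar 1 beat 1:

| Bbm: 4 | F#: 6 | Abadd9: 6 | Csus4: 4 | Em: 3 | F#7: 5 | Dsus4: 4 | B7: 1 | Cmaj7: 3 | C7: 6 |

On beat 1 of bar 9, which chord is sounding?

F#7

Beat 1 of bar 9 is beat (9−1)×3 + 1 = 25 overall.
Running totals: Bbm ends at 4, F# ends at 10, Abadd9 ends at 16, Csus4 ends at 20, Em ends at 23, F#7 ends at 28.
Beat 25 falls within F#7.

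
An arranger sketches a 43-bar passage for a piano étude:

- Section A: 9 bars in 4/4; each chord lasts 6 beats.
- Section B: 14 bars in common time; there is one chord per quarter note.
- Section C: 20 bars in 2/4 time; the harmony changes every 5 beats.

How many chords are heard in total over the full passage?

A: 9 bars × 4 beats = 36 beats; 6 beats/chord → 6 chords.
B: 14 bars × 4 beats = 56 beats; 1 beat/chord → 56 chords.
C: 20 bars × 2 beats = 40 beats; 5 beats/chord → 8 chords.
Total: 6 + 56 + 8 = 70.

70 chords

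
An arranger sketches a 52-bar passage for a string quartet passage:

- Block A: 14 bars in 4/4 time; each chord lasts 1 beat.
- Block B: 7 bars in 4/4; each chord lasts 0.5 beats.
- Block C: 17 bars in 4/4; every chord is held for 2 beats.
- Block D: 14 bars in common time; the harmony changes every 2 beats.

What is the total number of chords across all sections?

A: 14·4 = 56 beats, 56/1 = 56 chords.
B: 7·4 = 28 beats, 28/0.5 = 56 chords.
C: 17·4 = 68 beats, 68/2 = 34 chords.
D: 14·4 = 56 beats, 56/2 = 28 chords.
Total: 56 + 56 + 34 + 28 = 174.

174 chords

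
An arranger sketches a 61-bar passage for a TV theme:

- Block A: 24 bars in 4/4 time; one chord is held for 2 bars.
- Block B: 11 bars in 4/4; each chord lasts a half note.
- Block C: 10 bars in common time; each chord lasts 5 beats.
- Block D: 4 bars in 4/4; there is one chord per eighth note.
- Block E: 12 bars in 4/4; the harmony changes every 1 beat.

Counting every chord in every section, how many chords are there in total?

A has 96 beats and chords last 8 each, so 12 chords.
B has 44 beats and chords last 2 each, so 22 chords.
C has 40 beats and chords last 5 each, so 8 chords.
D has 16 beats and chords last 0.5 each, so 32 chords.
E has 48 beats and chords last 1 each, so 48 chords.
Total: 12 + 22 + 8 + 32 + 48 = 122.

122 chords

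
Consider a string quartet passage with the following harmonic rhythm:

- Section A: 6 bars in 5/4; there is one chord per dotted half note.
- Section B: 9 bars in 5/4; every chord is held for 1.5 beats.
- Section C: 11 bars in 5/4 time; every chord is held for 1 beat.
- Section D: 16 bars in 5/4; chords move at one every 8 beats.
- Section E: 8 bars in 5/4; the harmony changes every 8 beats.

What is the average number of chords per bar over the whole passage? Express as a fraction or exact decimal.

2.2 chords per bar

A: 6 bars of 5 beats is 30 beats; at 3 beats each that's 10 chords.
B: 9 bars of 5 beats is 45 beats; at 1.5 beats each that's 30 chords.
C: 11 bars of 5 beats is 55 beats; at 1 beat each that's 55 chords.
D: 16 bars of 5 beats is 80 beats; at 8 beats each that's 10 chords.
E: 8 bars of 5 beats is 40 beats; at 8 beats each that's 5 chords.
Overall: 110 chords over 50 bars → 110/50 = 2.2 chords per bar.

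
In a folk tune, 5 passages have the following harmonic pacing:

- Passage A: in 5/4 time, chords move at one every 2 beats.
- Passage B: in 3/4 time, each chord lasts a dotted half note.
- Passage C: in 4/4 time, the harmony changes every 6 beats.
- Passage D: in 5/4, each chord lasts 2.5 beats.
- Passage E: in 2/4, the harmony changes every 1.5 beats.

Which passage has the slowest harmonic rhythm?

A: each chord is 2 beats in 5/4, so 2.5 per bar.
B: each chord is 3 beats in 3/4, so 1 per bar.
C: each chord is 6 beats in 4/4, so 2/3 per bar.
D: each chord is 2.5 beats in 5/4, so 2 per bar.
E: each chord is 1.5 beats in 2/4, so 4/3 per bar.
Slowest is C at 2/3 chords/bar.

Passage C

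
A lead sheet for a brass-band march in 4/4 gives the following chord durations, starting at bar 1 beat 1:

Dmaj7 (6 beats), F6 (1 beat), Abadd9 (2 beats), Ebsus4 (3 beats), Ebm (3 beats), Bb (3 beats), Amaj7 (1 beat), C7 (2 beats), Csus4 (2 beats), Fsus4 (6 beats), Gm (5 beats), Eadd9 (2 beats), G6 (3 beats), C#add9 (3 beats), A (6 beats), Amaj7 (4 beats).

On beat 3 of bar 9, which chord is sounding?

Eadd9

Beat 3 of bar 9 is beat (9−1)×4 + 3 = 35 overall.
Running totals: Dmaj7 ends at 6, F6 ends at 7, Abadd9 ends at 9, Ebsus4 ends at 12, Ebm ends at 15, Bb ends at 18, Amaj7 ends at 19, C7 ends at 21, Csus4 ends at 23, Fsus4 ends at 29, Gm ends at 34, Eadd9 ends at 36.
Beat 35 falls within Eadd9.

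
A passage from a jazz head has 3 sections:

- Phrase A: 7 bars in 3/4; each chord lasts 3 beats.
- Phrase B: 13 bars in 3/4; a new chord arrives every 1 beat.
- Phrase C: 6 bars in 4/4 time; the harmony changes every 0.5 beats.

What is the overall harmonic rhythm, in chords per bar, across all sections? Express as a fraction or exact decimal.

A: 7 bars of 3 beats is 21 beats; at 3 beats each that's 7 chords.
B: 13 bars of 3 beats is 39 beats; at 1 beat each that's 39 chords.
C: 6 bars of 4 beats is 24 beats; at 0.5 beats each that's 48 chords.
Overall: 94 chords over 26 bars → 94/26 = 47/13 chords per bar.

47/13 chords per bar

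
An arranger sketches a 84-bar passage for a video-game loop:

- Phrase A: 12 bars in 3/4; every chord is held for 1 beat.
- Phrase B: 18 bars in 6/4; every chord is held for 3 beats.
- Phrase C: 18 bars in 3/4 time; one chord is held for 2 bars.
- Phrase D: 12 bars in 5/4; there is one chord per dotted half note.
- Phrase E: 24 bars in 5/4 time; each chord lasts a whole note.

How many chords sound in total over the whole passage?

A has 36 beats and chords last 1 each, so 36 chords.
B has 108 beats and chords last 3 each, so 36 chords.
C has 54 beats and chords last 6 each, so 9 chords.
D has 60 beats and chords last 3 each, so 20 chords.
E has 120 beats and chords last 4 each, so 30 chords.
Total: 36 + 36 + 9 + 20 + 30 = 131.

131 chords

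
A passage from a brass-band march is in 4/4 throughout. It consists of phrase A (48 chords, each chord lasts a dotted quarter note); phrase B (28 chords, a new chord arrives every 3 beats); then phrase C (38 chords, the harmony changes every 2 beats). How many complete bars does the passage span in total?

58 bars

A: 48 × 1.5 = 72 beats = 18 bars.
B: 28 × 3 = 84 beats = 21 bars.
C: 38 × 2 = 76 beats = 19 bars.
Total: 18 + 21 + 19 = 58 bars.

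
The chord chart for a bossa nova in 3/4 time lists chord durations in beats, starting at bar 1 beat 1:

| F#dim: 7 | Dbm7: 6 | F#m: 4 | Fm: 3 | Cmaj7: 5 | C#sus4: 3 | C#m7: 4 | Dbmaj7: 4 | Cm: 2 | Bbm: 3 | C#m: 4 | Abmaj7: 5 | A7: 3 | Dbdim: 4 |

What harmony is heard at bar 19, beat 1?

Dbdim

Beat 1 of bar 19 is beat (19−1)×3 + 1 = 55 overall.
Running totals: F#dim ends at 7, Dbm7 ends at 13, F#m ends at 17, Fm ends at 20, Cmaj7 ends at 25, C#sus4 ends at 28, C#m7 ends at 32, Dbmaj7 ends at 36, Cm ends at 38, Bbm ends at 41, C#m ends at 45, Abmaj7 ends at 50, A7 ends at 53, Dbdim ends at 57.
Beat 55 falls within Dbdim.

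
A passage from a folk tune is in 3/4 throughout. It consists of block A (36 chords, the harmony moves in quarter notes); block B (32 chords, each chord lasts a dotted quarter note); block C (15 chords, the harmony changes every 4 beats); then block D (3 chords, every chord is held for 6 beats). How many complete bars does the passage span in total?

54 bars

A: 36 × 1 = 36 beats = 12 bars.
B: 32 × 1.5 = 48 beats = 16 bars.
C: 15 × 4 = 60 beats = 20 bars.
D: 3 × 6 = 18 beats = 6 bars.
Total: 12 + 16 + 20 + 6 = 54 bars.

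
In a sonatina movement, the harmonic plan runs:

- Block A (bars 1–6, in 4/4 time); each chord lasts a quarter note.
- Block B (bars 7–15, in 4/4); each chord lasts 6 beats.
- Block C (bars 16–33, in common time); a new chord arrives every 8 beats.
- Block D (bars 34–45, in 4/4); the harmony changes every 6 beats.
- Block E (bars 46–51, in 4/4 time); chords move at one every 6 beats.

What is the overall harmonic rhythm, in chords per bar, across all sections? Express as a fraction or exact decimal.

A: 6 × 4 = 24 beats ÷ 1 = 24 chords.
B: 9 × 4 = 36 beats ÷ 6 = 6 chords.
C: 18 × 4 = 72 beats ÷ 8 = 9 chords.
D: 12 × 4 = 48 beats ÷ 6 = 8 chords.
E: 6 × 4 = 24 beats ÷ 6 = 4 chords.
Overall: 51 chords over 51 bars → 51/51 = 1 chords per bar.

1 chords per bar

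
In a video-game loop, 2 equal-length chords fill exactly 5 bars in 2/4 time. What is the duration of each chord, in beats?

5 beats

5 bars × 2 beats/bar = 10 beats total.
10 beats ÷ 2 chords = 5 beats per chord.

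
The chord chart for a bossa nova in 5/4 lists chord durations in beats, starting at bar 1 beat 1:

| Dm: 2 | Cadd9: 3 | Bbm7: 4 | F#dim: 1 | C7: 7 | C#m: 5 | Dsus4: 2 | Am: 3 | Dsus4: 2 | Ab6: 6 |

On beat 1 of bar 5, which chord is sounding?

C#m

Beat 1 of bar 5 is beat (5−1)×5 + 1 = 21 overall.
Running totals: Dm ends at 2, Cadd9 ends at 5, Bbm7 ends at 9, F#dim ends at 10, C7 ends at 17, C#m ends at 22.
Beat 21 falls within C#m.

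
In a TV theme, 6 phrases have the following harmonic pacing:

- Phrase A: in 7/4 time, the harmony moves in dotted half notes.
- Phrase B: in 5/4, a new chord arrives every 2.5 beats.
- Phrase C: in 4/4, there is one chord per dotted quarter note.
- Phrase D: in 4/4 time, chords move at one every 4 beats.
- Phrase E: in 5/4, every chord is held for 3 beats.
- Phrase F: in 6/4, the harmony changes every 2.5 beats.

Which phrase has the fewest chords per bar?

A: 7/3 = 7/3 chords/bar.
B: 5/2.5 = 2 chords/bar.
C: 4/1.5 = 8/3 chords/bar.
D: 4/4 = 1 chord/bar.
E: 5/3 = 5/3 chords/bar.
F: 6/2.5 = 2.4 chords/bar.
Slowest is D at 1 chords/bar.

Phrase D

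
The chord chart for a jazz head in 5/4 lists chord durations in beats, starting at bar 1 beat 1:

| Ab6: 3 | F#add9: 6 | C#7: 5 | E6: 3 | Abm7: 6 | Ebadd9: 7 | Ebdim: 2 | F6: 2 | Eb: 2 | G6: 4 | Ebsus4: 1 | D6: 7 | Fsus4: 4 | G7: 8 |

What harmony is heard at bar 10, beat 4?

Beat 4 of bar 10 is beat (10−1)×5 + 4 = 49 overall.
Running totals: Ab6 ends at 3, F#add9 ends at 9, C#7 ends at 14, E6 ends at 17, Abm7 ends at 23, Ebadd9 ends at 30, Ebdim ends at 32, F6 ends at 34, Eb ends at 36, G6 ends at 40, Ebsus4 ends at 41, D6 ends at 48, Fsus4 ends at 52.
Beat 49 falls within Fsus4.

Fsus4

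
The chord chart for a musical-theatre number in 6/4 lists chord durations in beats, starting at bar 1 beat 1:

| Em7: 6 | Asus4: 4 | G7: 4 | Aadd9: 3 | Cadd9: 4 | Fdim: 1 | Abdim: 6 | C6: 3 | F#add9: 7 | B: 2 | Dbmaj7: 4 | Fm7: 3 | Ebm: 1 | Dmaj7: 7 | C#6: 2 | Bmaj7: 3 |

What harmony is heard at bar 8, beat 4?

Fm7

Beat 4 of bar 8 is beat (8−1)×6 + 4 = 46 overall.
Running totals: Em7 ends at 6, Asus4 ends at 10, G7 ends at 14, Aadd9 ends at 17, Cadd9 ends at 21, Fdim ends at 22, Abdim ends at 28, C6 ends at 31, F#add9 ends at 38, B ends at 40, Dbmaj7 ends at 44, Fm7 ends at 47.
Beat 46 falls within Fm7.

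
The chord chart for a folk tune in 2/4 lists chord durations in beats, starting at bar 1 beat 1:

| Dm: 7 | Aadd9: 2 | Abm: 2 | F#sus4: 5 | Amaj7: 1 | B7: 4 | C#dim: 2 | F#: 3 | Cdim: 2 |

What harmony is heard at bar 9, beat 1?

Amaj7

Beat 1 of bar 9 is beat (9−1)×2 + 1 = 17 overall.
Running totals: Dm ends at 7, Aadd9 ends at 9, Abm ends at 11, F#sus4 ends at 16, Amaj7 ends at 17.
Beat 17 falls within Amaj7.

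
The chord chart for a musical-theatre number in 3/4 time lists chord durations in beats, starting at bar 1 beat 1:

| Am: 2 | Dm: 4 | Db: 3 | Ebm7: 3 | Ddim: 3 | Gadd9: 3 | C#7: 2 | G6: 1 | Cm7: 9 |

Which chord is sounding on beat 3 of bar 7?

G6

Beat 3 of bar 7 is beat (7−1)×3 + 3 = 21 overall.
Running totals: Am ends at 2, Dm ends at 6, Db ends at 9, Ebm7 ends at 12, Ddim ends at 15, Gadd9 ends at 18, C#7 ends at 20, G6 ends at 21.
Beat 21 falls within G6.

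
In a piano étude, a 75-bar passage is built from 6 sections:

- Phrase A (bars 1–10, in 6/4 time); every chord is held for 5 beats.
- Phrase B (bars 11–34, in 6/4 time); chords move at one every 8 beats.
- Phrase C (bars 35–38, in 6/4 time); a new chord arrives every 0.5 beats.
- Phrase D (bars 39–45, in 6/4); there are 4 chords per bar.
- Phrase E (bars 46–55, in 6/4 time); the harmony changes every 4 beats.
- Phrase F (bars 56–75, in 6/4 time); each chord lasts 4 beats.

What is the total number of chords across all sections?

151 chords

A has 60 beats and chords last 5 each, so 12 chords.
B has 144 beats and chords last 8 each, so 18 chords.
C has 24 beats and chords last 0.5 each, so 48 chords.
D has 42 beats and chords last 1.5 each, so 28 chords.
E has 60 beats and chords last 4 each, so 15 chords.
F has 120 beats and chords last 4 each, so 30 chords.
Total: 12 + 18 + 48 + 28 + 15 + 30 = 151.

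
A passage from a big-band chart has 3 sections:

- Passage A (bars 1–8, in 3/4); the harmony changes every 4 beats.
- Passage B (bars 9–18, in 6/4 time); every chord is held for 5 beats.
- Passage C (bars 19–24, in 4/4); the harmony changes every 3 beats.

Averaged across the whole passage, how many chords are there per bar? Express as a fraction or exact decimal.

13/12 chords per bar

A: 8 × 3 = 24 beats ÷ 4 = 6 chords.
B: 10 × 6 = 60 beats ÷ 5 = 12 chords.
C: 6 × 4 = 24 beats ÷ 3 = 8 chords.
Overall: 26 chords over 24 bars → 26/24 = 13/12 chords per bar.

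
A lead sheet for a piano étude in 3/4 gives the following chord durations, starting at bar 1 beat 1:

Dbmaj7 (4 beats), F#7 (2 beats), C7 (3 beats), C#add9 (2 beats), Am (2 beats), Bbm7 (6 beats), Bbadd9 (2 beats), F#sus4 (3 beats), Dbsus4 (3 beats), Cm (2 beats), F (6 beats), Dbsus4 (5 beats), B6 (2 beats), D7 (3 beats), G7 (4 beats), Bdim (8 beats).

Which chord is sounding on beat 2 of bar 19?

Bdim

Beat 2 of bar 19 is beat (19−1)×3 + 2 = 56 overall.
Running totals: Dbmaj7 ends at 4, F#7 ends at 6, C7 ends at 9, C#add9 ends at 11, Am ends at 13, Bbm7 ends at 19, Bbadd9 ends at 21, F#sus4 ends at 24, Dbsus4 ends at 27, Cm ends at 29, F ends at 35, Dbsus4 ends at 40, B6 ends at 42, D7 ends at 45, G7 ends at 49, Bdim ends at 57.
Beat 56 falls within Bdim.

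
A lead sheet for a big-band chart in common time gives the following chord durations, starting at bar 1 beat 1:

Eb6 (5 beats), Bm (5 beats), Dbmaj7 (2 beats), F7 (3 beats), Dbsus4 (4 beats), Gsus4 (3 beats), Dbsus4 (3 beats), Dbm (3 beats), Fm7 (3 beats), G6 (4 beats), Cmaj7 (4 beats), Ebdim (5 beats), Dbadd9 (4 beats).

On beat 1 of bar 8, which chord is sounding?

Fm7

Beat 1 of bar 8 is beat (8−1)×4 + 1 = 29 overall.
Running totals: Eb6 ends at 5, Bm ends at 10, Dbmaj7 ends at 12, F7 ends at 15, Dbsus4 ends at 19, Gsus4 ends at 22, Dbsus4 ends at 25, Dbm ends at 28, Fm7 ends at 31.
Beat 29 falls within Fm7.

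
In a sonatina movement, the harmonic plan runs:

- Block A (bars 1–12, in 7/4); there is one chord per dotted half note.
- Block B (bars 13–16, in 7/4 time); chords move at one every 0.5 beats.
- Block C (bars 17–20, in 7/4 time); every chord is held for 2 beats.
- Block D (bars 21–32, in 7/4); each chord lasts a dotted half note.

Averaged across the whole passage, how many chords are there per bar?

A: 12 × 7 = 84 beats ÷ 3 = 28 chords.
B: 4 × 7 = 28 beats ÷ 0.5 = 56 chords.
C: 4 × 7 = 28 beats ÷ 2 = 14 chords.
D: 12 × 7 = 84 beats ÷ 3 = 28 chords.
Overall: 126 chords over 32 bars → 126/32 = 63/16 chords per bar.

63/16 chords per bar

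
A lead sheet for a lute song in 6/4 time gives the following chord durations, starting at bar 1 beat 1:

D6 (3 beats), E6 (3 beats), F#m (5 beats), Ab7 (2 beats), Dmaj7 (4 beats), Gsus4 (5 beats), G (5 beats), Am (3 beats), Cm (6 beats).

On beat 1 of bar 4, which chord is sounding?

Gsus4

Beat 1 of bar 4 is beat (4−1)×6 + 1 = 19 overall.
Running totals: D6 ends at 3, E6 ends at 6, F#m ends at 11, Ab7 ends at 13, Dmaj7 ends at 17, Gsus4 ends at 22.
Beat 19 falls within Gsus4.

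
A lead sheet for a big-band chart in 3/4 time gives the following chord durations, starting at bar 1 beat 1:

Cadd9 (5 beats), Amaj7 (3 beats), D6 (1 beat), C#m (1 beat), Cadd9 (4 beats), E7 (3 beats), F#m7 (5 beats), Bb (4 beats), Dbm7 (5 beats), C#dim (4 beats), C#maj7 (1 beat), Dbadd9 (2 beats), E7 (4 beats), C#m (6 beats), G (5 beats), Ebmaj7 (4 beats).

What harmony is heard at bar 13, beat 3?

Beat 3 of bar 13 is beat (13−1)×3 + 3 = 39 overall.
Running totals: Cadd9 ends at 5, Amaj7 ends at 8, D6 ends at 9, C#m ends at 10, Cadd9 ends at 14, E7 ends at 17, F#m7 ends at 22, Bb ends at 26, Dbm7 ends at 31, C#dim ends at 35, C#maj7 ends at 36, Dbadd9 ends at 38, E7 ends at 42.
Beat 39 falls within E7.

E7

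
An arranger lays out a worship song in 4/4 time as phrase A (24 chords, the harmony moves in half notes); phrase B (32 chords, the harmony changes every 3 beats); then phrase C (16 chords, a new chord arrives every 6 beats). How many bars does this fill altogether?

60 bars

A: 24 × 2 = 48 beats = 12 bars.
B: 32 × 3 = 96 beats = 24 bars.
C: 16 × 6 = 96 beats = 24 bars.
Total: 12 + 24 + 24 = 60 bars.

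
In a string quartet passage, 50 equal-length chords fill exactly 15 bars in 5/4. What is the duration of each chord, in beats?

1.5 beats

15 bars × 5 beats/bar = 75 beats total.
75 beats ÷ 50 chords = 1.5 beats per chord.
(That is a dotted quarter note.)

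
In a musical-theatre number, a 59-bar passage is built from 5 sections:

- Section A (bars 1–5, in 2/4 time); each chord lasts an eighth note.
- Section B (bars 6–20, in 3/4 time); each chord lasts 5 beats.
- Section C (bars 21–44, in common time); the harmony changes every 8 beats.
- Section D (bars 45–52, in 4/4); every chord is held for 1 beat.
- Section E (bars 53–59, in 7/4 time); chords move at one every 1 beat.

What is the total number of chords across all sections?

122 chords

A: 5·2 = 10 beats, 10/0.5 = 20 chords.
B: 15·3 = 45 beats, 45/5 = 9 chords.
C: 24·4 = 96 beats, 96/8 = 12 chords.
D: 8·4 = 32 beats, 32/1 = 32 chords.
E: 7·7 = 49 beats, 49/1 = 49 chords.
Total: 20 + 9 + 12 + 32 + 49 = 122.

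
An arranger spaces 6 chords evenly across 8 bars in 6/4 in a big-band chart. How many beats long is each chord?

8 bars × 6 beats/bar = 48 beats total.
48 beats ÷ 6 chords = 8 beats per chord.

8 beats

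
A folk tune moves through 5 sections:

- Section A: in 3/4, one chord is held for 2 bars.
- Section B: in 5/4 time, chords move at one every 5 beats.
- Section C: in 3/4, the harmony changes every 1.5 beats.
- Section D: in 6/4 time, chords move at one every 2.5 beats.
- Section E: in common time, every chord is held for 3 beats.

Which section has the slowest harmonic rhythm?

Section A

A: 3 beats/bar ÷ 6 beats/chord = 0.5 chords/bar.
B: 5 beats/bar ÷ 5 beats/chord = 1 chord/bar.
C: 3 beats/bar ÷ 1.5 beats/chord = 2 chords/bar.
D: 6 beats/bar ÷ 2.5 beats/chord = 2.4 chords/bar.
E: 4 beats/bar ÷ 3 beats/chord = 4/3 chords/bar.
Slowest is A at 0.5 chords/bar.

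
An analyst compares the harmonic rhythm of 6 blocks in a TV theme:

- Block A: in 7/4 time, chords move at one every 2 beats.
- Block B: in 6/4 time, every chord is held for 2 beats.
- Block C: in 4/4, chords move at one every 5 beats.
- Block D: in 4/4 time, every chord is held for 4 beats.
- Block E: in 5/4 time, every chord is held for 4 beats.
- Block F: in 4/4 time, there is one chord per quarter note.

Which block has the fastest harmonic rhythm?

A: 7 beats/bar ÷ 2 beats/chord = 3.5 chords/bar.
B: 6 beats/bar ÷ 2 beats/chord = 3 chords/bar.
C: 4 beats/bar ÷ 5 beats/chord = 0.8 chords/bar.
D: 4 beats/bar ÷ 4 beats/chord = 1 chord/bar.
E: 5 beats/bar ÷ 4 beats/chord = 1.25 chords/bar.
F: 4 beats/bar ÷ 1 beat/chord = 4 chords/bar.
Fastest is F at 4 chords/bar.

Block F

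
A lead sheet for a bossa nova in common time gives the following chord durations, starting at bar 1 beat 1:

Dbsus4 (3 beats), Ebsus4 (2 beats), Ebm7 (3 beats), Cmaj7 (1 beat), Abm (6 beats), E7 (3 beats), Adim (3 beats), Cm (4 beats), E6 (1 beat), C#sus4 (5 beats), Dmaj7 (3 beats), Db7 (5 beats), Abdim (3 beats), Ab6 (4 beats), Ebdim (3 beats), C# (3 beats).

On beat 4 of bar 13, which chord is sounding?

C#

Beat 4 of bar 13 is beat (13−1)×4 + 4 = 52 overall.
Running totals: Dbsus4 ends at 3, Ebsus4 ends at 5, Ebm7 ends at 8, Cmaj7 ends at 9, Abm ends at 15, E7 ends at 18, Adim ends at 21, Cm ends at 25, E6 ends at 26, C#sus4 ends at 31, Dmaj7 ends at 34, Db7 ends at 39, Abdim ends at 42, Ab6 ends at 46, Ebdim ends at 49, C# ends at 52.
Beat 52 falls within C#.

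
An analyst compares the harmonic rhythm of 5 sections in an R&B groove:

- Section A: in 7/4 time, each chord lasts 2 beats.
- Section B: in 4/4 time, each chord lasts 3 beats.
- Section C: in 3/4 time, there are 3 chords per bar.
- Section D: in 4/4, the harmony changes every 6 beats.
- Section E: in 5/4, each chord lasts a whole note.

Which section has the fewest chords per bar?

A: 7/2 = 3.5 chords/bar.
B: 4/3 = 4/3 chords/bar.
C: 3/1 = 3 chords/bar.
D: 4/6 = 2/3 chords/bar.
E: 5/4 = 1.25 chords/bar.
Slowest is D at 2/3 chords/bar.

Section D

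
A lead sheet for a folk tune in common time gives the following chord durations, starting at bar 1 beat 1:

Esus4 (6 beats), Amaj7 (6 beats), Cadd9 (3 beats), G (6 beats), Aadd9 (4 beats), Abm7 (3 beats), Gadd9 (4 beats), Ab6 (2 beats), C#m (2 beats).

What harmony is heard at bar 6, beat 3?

Beat 3 of bar 6 is beat (6−1)×4 + 3 = 23 overall.
Running totals: Esus4 ends at 6, Amaj7 ends at 12, Cadd9 ends at 15, G ends at 21, Aadd9 ends at 25.
Beat 23 falls within Aadd9.

Aadd9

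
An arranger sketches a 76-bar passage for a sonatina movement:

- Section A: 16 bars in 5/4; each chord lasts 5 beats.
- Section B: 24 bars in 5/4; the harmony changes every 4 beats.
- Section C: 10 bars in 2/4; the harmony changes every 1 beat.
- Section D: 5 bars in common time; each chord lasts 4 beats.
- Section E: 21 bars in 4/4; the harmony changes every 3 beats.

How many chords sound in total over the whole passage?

99 chords

A: 16 bars × 5 beats = 80 beats; 5 beats/chord → 16 chords.
B: 24 bars × 5 beats = 120 beats; 4 beats/chord → 30 chords.
C: 10 bars × 2 beats = 20 beats; 1 beat/chord → 20 chords.
D: 5 bars × 4 beats = 20 beats; 4 beats/chord → 5 chords.
E: 21 bars × 4 beats = 84 beats; 3 beats/chord → 28 chords.
Total: 16 + 30 + 20 + 5 + 28 = 99.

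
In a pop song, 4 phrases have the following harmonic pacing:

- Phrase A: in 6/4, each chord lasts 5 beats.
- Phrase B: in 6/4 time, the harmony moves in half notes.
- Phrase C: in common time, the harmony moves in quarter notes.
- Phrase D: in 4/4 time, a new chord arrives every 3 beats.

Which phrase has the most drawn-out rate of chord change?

Phrase A

A: 6/5 = 1.2 chords/bar.
B: 6/2 = 3 chords/bar.
C: 4/1 = 4 chords/bar.
D: 4/3 = 4/3 chords/bar.
Slowest is A at 1.2 chords/bar.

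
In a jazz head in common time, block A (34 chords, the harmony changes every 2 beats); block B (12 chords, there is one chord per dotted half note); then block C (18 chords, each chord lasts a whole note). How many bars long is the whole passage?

44 bars

A: 34 × 2 = 68 beats = 17 bars.
B: 12 × 3 = 36 beats = 9 bars.
C: 18 × 4 = 72 beats = 18 bars.
Total: 17 + 9 + 18 = 44 bars.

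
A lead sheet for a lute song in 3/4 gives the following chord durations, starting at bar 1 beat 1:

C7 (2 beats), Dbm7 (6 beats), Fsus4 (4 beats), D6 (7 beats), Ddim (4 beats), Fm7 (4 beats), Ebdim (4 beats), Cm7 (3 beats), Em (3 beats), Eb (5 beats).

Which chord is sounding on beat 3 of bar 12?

Beat 3 of bar 12 is beat (12−1)×3 + 3 = 36 overall.
Running totals: C7 ends at 2, Dbm7 ends at 8, Fsus4 ends at 12, D6 ends at 19, Ddim ends at 23, Fm7 ends at 27, Ebdim ends at 31, Cm7 ends at 34, Em ends at 37.
Beat 36 falls within Em.

Em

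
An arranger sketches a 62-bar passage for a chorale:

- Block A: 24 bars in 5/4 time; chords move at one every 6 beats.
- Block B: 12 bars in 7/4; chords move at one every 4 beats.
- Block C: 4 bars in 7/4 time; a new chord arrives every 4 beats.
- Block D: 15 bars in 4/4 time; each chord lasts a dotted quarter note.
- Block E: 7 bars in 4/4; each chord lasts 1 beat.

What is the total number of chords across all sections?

A: 24·5 = 120 beats, 120/6 = 20 chords.
B: 12·7 = 84 beats, 84/4 = 21 chords.
C: 4·7 = 28 beats, 28/4 = 7 chords.
D: 15·4 = 60 beats, 60/1.5 = 40 chords.
E: 7·4 = 28 beats, 28/1 = 28 chords.
Total: 20 + 21 + 7 + 40 + 28 = 116.

116 chords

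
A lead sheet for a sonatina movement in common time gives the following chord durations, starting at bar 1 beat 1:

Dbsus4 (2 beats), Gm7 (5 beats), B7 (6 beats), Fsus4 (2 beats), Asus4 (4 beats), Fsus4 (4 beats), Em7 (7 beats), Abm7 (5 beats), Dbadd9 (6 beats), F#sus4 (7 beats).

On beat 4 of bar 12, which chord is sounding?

F#sus4

Beat 4 of bar 12 is beat (12−1)×4 + 4 = 48 overall.
Running totals: Dbsus4 ends at 2, Gm7 ends at 7, B7 ends at 13, Fsus4 ends at 15, Asus4 ends at 19, Fsus4 ends at 23, Em7 ends at 30, Abm7 ends at 35, Dbadd9 ends at 41, F#sus4 ends at 48.
Beat 48 falls within F#sus4.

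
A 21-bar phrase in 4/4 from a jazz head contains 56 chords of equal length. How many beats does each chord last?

1.5 beats

21 bars × 4 beats/bar = 84 beats total.
84 beats ÷ 56 chords = 1.5 beats per chord.
(That is a dotted quarter note.)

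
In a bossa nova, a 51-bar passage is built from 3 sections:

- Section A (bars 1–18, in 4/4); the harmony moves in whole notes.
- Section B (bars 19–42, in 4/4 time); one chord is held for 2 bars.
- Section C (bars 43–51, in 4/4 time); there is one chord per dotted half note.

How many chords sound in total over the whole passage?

A: 18·4 = 72 beats, 72/4 = 18 chords.
B: 24·4 = 96 beats, 96/8 = 12 chords.
C: 9·4 = 36 beats, 36/3 = 12 chords.
Total: 18 + 12 + 12 = 42.

42 chords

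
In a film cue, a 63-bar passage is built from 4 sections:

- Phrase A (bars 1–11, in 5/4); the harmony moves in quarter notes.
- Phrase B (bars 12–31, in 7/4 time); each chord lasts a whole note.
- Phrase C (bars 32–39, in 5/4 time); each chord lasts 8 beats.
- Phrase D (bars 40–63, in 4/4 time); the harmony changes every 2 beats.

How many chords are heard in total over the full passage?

A: 11 bars × 5 beats = 55 beats; 1 beat/chord → 55 chords.
B: 20 bars × 7 beats = 140 beats; 4 beats/chord → 35 chords.
C: 8 bars × 5 beats = 40 beats; 8 beats/chord → 5 chords.
D: 24 bars × 4 beats = 96 beats; 2 beats/chord → 48 chords.
Total: 55 + 35 + 5 + 48 = 143.

143 chords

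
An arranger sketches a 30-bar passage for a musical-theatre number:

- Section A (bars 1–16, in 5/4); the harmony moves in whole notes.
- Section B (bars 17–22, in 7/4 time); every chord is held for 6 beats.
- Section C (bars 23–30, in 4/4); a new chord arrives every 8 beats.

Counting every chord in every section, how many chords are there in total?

31 chords

A: 16·5 = 80 beats, 80/4 = 20 chords.
B: 6·7 = 42 beats, 42/6 = 7 chords.
C: 8·4 = 32 beats, 32/8 = 4 chords.
Total: 20 + 7 + 4 = 31.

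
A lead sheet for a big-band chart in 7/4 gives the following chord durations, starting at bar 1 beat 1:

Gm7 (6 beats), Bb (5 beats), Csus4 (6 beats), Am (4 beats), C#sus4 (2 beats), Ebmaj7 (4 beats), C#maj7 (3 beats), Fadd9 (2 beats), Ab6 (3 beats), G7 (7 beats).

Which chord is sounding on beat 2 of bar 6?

Beat 2 of bar 6 is beat (6−1)×7 + 2 = 37 overall.
Running totals: Gm7 ends at 6, Bb ends at 11, Csus4 ends at 17, Am ends at 21, C#sus4 ends at 23, Ebmaj7 ends at 27, C#maj7 ends at 30, Fadd9 ends at 32, Ab6 ends at 35, G7 ends at 42.
Beat 37 falls within G7.

G7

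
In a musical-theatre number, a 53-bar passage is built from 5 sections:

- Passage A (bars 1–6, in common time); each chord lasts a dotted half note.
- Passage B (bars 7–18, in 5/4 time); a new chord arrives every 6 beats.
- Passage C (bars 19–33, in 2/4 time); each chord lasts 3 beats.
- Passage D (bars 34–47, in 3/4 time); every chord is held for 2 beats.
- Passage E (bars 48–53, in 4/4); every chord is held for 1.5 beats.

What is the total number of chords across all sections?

A: 6 bars × 4 beats = 24 beats; 3 beats/chord → 8 chords.
B: 12 bars × 5 beats = 60 beats; 6 beats/chord → 10 chords.
C: 15 bars × 2 beats = 30 beats; 3 beats/chord → 10 chords.
D: 14 bars × 3 beats = 42 beats; 2 beats/chord → 21 chords.
E: 6 bars × 4 beats = 24 beats; 1.5 beats/chord → 16 chords.
Total: 8 + 10 + 10 + 21 + 16 = 65.

65 chords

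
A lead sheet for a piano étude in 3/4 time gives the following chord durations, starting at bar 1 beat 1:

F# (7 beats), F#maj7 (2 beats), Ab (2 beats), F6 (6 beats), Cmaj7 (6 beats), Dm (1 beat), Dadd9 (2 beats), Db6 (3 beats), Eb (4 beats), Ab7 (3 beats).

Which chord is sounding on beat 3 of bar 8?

Dm

Beat 3 of bar 8 is beat (8−1)×3 + 3 = 24 overall.
Running totals: F# ends at 7, F#maj7 ends at 9, Ab ends at 11, F6 ends at 17, Cmaj7 ends at 23, Dm ends at 24.
Beat 24 falls within Dm.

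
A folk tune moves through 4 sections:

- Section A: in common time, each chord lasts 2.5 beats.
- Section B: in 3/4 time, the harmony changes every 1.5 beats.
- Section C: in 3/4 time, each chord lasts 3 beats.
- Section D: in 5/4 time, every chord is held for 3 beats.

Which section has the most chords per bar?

Section B

A: 4 beats/bar ÷ 2.5 beats/chord = 1.6 chords/bar.
B: 3 beats/bar ÷ 1.5 beats/chord = 2 chords/bar.
C: 3 beats/bar ÷ 3 beats/chord = 1 chord/bar.
D: 5 beats/bar ÷ 3 beats/chord = 5/3 chords/bar.
Fastest is B at 2 chords/bar.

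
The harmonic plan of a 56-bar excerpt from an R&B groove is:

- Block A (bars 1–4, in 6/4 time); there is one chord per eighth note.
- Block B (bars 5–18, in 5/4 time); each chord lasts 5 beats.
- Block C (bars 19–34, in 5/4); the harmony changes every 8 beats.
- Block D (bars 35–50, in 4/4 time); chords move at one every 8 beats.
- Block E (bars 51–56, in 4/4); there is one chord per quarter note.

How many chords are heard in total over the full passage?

104 chords

A has 24 beats and chords last 0.5 each, so 48 chords.
B has 70 beats and chords last 5 each, so 14 chords.
C has 80 beats and chords last 8 each, so 10 chords.
D has 64 beats and chords last 8 each, so 8 chords.
E has 24 beats and chords last 1 each, so 24 chords.
Total: 48 + 14 + 10 + 8 + 24 = 104.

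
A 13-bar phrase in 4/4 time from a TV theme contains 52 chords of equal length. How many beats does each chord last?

1 beat

13 bars × 4 beats/bar = 52 beats total.
52 beats ÷ 52 chords = 1 beats per chord.
(That is a quarter note.)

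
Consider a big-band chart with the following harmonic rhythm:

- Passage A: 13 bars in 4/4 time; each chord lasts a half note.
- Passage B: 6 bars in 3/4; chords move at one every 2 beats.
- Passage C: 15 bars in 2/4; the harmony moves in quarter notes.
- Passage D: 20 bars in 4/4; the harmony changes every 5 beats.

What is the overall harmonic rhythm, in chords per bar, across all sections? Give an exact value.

A: 13 × 4 = 52 beats ÷ 2 = 26 chords.
B: 6 × 3 = 18 beats ÷ 2 = 9 chords.
C: 15 × 2 = 30 beats ÷ 1 = 30 chords.
D: 20 × 4 = 80 beats ÷ 5 = 16 chords.
Overall: 81 chords over 54 bars → 81/54 = 1.5 chords per bar.

1.5 chords per bar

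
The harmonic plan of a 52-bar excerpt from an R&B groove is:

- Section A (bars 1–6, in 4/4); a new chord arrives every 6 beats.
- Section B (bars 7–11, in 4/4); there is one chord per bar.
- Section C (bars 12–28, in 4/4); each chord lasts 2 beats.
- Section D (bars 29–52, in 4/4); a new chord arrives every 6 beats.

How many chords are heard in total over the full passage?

A: 6 bars × 4 beats = 24 beats; 6 beats/chord → 4 chords.
B: 5 bars × 4 beats = 20 beats; 4 beats/chord → 5 chords.
C: 17 bars × 4 beats = 68 beats; 2 beats/chord → 34 chords.
D: 24 bars × 4 beats = 96 beats; 6 beats/chord → 16 chords.
Total: 4 + 5 + 34 + 16 = 59.

59 chords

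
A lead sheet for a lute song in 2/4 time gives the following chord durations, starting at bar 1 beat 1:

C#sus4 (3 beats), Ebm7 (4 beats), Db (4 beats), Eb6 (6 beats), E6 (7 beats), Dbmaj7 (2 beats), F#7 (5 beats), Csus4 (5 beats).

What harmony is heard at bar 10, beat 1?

Beat 1 of bar 10 is beat (10−1)×2 + 1 = 19 overall.
Running totals: C#sus4 ends at 3, Ebm7 ends at 7, Db ends at 11, Eb6 ends at 17, E6 ends at 24.
Beat 19 falls within E6.

E6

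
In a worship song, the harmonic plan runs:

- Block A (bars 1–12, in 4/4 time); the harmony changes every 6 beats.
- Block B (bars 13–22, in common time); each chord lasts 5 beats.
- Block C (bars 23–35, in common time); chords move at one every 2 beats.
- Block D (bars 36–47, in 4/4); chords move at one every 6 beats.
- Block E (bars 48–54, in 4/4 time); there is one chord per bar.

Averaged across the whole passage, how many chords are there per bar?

19/18 chords per bar

A: 12 × 4 = 48 beats ÷ 6 = 8 chords.
B: 10 × 4 = 40 beats ÷ 5 = 8 chords.
C: 13 × 4 = 52 beats ÷ 2 = 26 chords.
D: 12 × 4 = 48 beats ÷ 6 = 8 chords.
E: 7 × 4 = 28 beats ÷ 4 = 7 chords.
Overall: 57 chords over 54 bars → 57/54 = 19/18 chords per bar.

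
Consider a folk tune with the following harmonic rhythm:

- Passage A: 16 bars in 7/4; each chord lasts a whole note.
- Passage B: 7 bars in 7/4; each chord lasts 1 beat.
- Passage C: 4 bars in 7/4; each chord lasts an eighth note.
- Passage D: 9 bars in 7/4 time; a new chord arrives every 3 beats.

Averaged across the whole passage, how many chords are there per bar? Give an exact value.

77/18 chords per bar

A: 16 × 7 = 112 beats ÷ 4 = 28 chords.
B: 7 × 7 = 49 beats ÷ 1 = 49 chords.
C: 4 × 7 = 28 beats ÷ 0.5 = 56 chords.
D: 9 × 7 = 63 beats ÷ 3 = 21 chords.
Overall: 154 chords over 36 bars → 154/36 = 77/18 chords per bar.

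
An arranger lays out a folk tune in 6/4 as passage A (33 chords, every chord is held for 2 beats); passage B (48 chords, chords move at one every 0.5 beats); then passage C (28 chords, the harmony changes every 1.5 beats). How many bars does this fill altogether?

A: 33 × 2 = 66 beats = 11 bars.
B: 48 × 0.5 = 24 beats = 4 bars.
C: 28 × 1.5 = 42 beats = 7 bars.
Total: 11 + 4 + 7 = 22 bars.

22 bars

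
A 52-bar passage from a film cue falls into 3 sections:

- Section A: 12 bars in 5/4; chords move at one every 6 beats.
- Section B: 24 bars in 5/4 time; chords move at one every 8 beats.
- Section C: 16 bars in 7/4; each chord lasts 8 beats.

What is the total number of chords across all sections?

39 chords

A has 60 beats and chords last 6 each, so 10 chords.
B has 120 beats and chords last 8 each, so 15 chords.
C has 112 beats and chords last 8 each, so 14 chords.
Total: 10 + 15 + 14 = 39.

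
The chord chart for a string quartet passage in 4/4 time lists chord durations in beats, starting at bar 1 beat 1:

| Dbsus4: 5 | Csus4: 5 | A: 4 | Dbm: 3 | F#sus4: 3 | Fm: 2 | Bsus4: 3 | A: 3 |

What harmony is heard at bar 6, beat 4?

Beat 4 of bar 6 is beat (6−1)×4 + 4 = 24 overall.
Running totals: Dbsus4 ends at 5, Csus4 ends at 10, A ends at 14, Dbm ends at 17, F#sus4 ends at 20, Fm ends at 22, Bsus4 ends at 25.
Beat 24 falls within Bsus4.

Bsus4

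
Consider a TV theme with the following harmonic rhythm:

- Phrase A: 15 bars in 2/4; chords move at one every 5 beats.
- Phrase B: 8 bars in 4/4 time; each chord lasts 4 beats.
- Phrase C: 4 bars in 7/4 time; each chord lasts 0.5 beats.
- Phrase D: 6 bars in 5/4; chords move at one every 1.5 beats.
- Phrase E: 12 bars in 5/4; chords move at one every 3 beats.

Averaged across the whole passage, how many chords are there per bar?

A: 15 bars of 2 beats is 30 beats; at 5 beats each that's 6 chords.
B: 8 bars of 4 beats is 32 beats; at 4 beats each that's 8 chords.
C: 4 bars of 7 beats is 28 beats; at 0.5 beats each that's 56 chords.
D: 6 bars of 5 beats is 30 beats; at 1.5 beats each that's 20 chords.
E: 12 bars of 5 beats is 60 beats; at 3 beats each that's 20 chords.
Overall: 110 chords over 45 bars → 110/45 = 22/9 chords per bar.

22/9 chords per bar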